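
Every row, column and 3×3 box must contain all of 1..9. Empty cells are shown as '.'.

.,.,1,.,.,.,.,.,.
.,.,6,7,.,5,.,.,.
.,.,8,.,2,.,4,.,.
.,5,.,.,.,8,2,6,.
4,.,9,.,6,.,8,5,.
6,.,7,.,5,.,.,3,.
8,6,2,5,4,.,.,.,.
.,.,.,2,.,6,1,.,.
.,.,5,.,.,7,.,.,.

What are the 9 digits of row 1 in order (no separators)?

231684579

r4c3 = 3: row 4 has {2,5,6,8}; col 3 has {1,2,5,6,7,8,9}; box has {4,5,6,7,9} → only 3 remains.
r6c7 = 9: row 6 has {3,5,6,7}; col 7 has {1,2,4,8}; box has {2,3,5,6,8} → only 9 remains.
r8c3 = 4: row 8 has {1,2,6}; col 3 has {1,2,3,5,6,7,8,9}; box has {2,5,6,8} → only 4 remains.
r2c7 = 3: row 2 has {5,6,7}; col 7 has {1,2,4,8,9}; box has {4} → only 3 remains.
r4c1 = 1: row 4 has {2,3,5,6,8}; col 1 has {4,6,8}; box has {3,4,5,6,7,9} → only 1 remains.
r5c2 = 2: row 5 has {4,5,6,8,9}; col 2 has {5,6}; box has {1,3,4,5,6,7,9} → only 2 remains.
r6c2 = 8: row 6 has {3,5,6,7,9}; col 2 has {2,5,6}; box has {1,2,3,4,5,6,7,9} → only 8 remains.
r7c7 = 7: row 7 has {2,4,5,6,8}; col 7 has {1,2,3,4,8,9}; box has {1} → only 7 remains.
r7c8 = 9: row 7 has {2,4,5,6,7,8}; col 8 has {3,5,6}; box has {1,7} → only 9 remains.
r7c9 = 3: row 7 has {2,4,5,6,7,8,9}; col 9 has {}; box has {1,7,9} → only 3 remains.
r8c8 = 8: row 8 has {1,2,4,6}; col 8 has {3,5,6,9}; box has {1,3,7,9} → only 8 remains.
r8c9 = 5: row 8 has {1,2,4,6,8}; col 9 has {3}; box has {1,3,7,8,9} → only 5 remains.
r9c7 = 6: row 9 has {5,7}; col 7 has {1,2,3,4,7,8,9}; box has {1,3,5,7,8,9} → only 6 remains.
r1c7 = 5: row 1 has {1}; col 7 has {1,2,3,4,6,7,8,9}; box has {3,4} → only 5 remains.
r7c6 = 1: row 7 has {2,3,4,5,6,7,8,9}; col 6 has {5,6,7,8}; box has {2,4,5,6,7} → only 1 remains.
r5c6 = 3: row 5 has {2,4,5,6,8,9}; col 6 has {1,5,6,7,8}; box has {5,6,8} → only 3 remains.
r3c6 = 9: row 3 has {2,4,8}; col 6 has {1,3,5,6,7,8}; box has {2,5,7} → only 9 remains.
r5c4 = 1: row 5 has {2,3,4,5,6,8,9}; col 4 has {2,5,7}; box has {3,5,6,8} → only 1 remains.
r5c9 = 7: row 5 has {1,2,3,4,5,6,8,9}; col 9 has {3,5}; box has {2,3,5,6,8,9} → only 7 remains.
r6c4 = 4: row 6 has {3,5,6,7,8,9}; col 4 has {1,2,5,7}; box has {1,3,5,6,8} → only 4 remains.
r6c6 = 2: row 6 has {3,4,5,6,7,8,9}; col 6 has {1,3,5,6,7,8,9}; box has {1,3,4,5,6,8} → only 2 remains.
r6c9 = 1: row 6 has {2,3,4,5,6,7,8,9}; col 9 has {3,5,7}; box has {2,3,5,6,7,8,9} → only 1 remains.
r1c6 = 4: row 1 has {1,5}; col 6 has {1,2,3,5,6,7,8,9}; box has {2,5,7,9} → only 4 remains.
r3c9 = 6: row 3 has {2,4,8,9}; col 9 has {1,3,5,7}; box has {3,4,5} → only 6 remains.
r4c4 = 9: row 4 has {1,2,3,5,6,8}; col 4 has {1,2,4,5,7}; box has {1,2,3,4,5,6,8} → only 9 remains.
r4c5 = 7: row 4 has {1,2,3,5,6,8,9}; col 5 has {2,4,5,6}; box has {1,2,3,4,5,6,8,9} → only 7 remains.
r4c9 = 4: row 4 has {1,2,3,5,6,7,8,9}; col 9 has {1,3,5,6,7}; box has {1,2,3,5,6,7,8,9} → only 4 remains.
r9c9 = 2: row 9 has {5,6,7}; col 9 has {1,3,4,5,6,7}; box has {1,3,5,6,7,8,9} → only 2 remains.
r3c4 = 3: row 3 has {2,4,6,8,9}; col 4 has {1,2,4,5,7,9}; box has {2,4,5,7,9} → only 3 remains.
r9c4 = 8: row 9 has {2,5,6,7}; col 4 has {1,2,3,4,5,7,9}; box has {1,2,4,5,6,7} → only 8 remains.
r9c8 = 4: row 9 has {2,5,6,7,8}; col 8 has {3,5,6,8,9}; box has {1,2,3,5,6,7,8,9} → only 4 remains.
r1c4 = 6: row 1 has {1,4,5}; col 4 has {1,2,3,4,5,7,8,9}; box has {2,3,4,5,7,9} → only 6 remains.
r1c5 = 8: row 1 has {1,4,5,6}; col 5 has {2,4,5,6,7}; box has {2,3,4,5,6,7,9} → only 8 remains.
r1c9 = 9: row 1 has {1,4,5,6,8}; col 9 has {1,2,3,4,5,6,7}; box has {3,4,5,6} → only 9 remains.
r2c5 = 1: row 2 has {3,5,6,7}; col 5 has {2,4,5,6,7,8}; box has {2,3,4,5,6,7,8,9} → only 1 remains.
r2c8 = 2: row 2 has {1,3,5,6,7}; col 8 has {3,4,5,6,8,9}; box has {3,4,5,6,9} → only 2 remains.
r2c9 = 8: row 2 has {1,2,3,5,6,7}; col 9 has {1,2,3,4,5,6,7,9}; box has {2,3,4,5,6,9} → only 8 remains.
r3c2 = 7: row 3 has {2,3,4,6,8,9}; col 2 has {2,5,6,8}; box has {1,6,8} → only 7 remains.
r3c8 = 1: row 3 has {2,3,4,6,7,8,9}; col 8 has {2,3,4,5,6,8,9}; box has {2,3,4,5,6,8,9} → only 1 remains.
r1c2 = 3: row 1 has {1,4,5,6,8,9}; col 2 has {2,5,6,7,8}; box has {1,6,7,8} → only 3 remains.
r1c8 = 7: row 1 has {1,3,4,5,6,8,9}; col 8 has {1,2,3,4,5,6,8,9}; box has {1,2,3,4,5,6,8,9} → only 7 remains.
r2c1 = 9: row 2 has {1,2,3,5,6,7,8}; col 1 has {1,4,6,8}; box has {1,3,6,7,8} → only 9 remains.
r2c2 = 4: row 2 has {1,2,3,5,6,7,8,9}; col 2 has {2,3,5,6,7,8}; box has {1,3,6,7,8,9} → only 4 remains.
r3c1 = 5: row 3 has {1,2,3,4,6,7,8,9}; col 1 has {1,4,6,8,9}; box has {1,3,4,6,7,8,9} → only 5 remains.
r8c2 = 9: row 8 has {1,2,4,5,6,8}; col 2 has {2,3,4,5,6,7,8}; box has {2,4,5,6,8} → only 9 remains.
r8c5 = 3: row 8 has {1,2,4,5,6,8,9}; col 5 has {1,2,4,5,6,7,8}; box has {1,2,4,5,6,7,8} → only 3 remains.
r9c1 = 3: row 9 has {2,4,5,6,7,8}; col 1 has {1,4,5,6,8,9}; box has {2,4,5,6,8,9} → only 3 remains.
r9c2 = 1: row 9 has {2,3,4,5,6,7,8}; col 2 has {2,3,4,5,6,7,8,9}; box has {2,3,4,5,6,8,9} → only 1 remains.
r9c5 = 9: row 9 has {1,2,3,4,5,6,7,8}; col 5 has {1,2,3,4,5,6,7,8}; box has {1,2,3,4,5,6,7,8} → only 9 remains.
r1c1 = 2: row 1 has {1,3,4,5,6,7,8,9}; col 1 has {1,3,4,5,6,8,9}; box has {1,3,4,5,6,7,8,9} → only 2 remains.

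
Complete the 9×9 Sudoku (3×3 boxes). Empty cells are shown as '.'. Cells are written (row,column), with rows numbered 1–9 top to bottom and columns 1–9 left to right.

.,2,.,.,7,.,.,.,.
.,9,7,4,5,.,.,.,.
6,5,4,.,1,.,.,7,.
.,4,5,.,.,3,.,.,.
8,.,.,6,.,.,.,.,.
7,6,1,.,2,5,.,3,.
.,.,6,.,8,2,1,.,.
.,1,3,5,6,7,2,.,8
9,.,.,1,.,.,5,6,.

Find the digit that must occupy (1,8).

(1,3) = 8 (sole candidate).
(4,1) = 2 (sole candidate).
(4,5) = 9 (sole candidate).
(5,2) = 3 (sole candidate).
(5,3) = 9 (sole candidate).
(5,5) = 4 (sole candidate).
(5,6) = 1 (sole candidate).
(5,7) = 7 (sole candidate).
(6,4) = 8 (sole candidate).
(7,2) = 7 (sole candidate).
(8,1) = 4 (sole candidate).
(8,8) = 9 (sole candidate).
(9,2) = 8 (sole candidate).
(9,3) = 2 (sole candidate).
(9,5) = 3 (sole candidate).
(9,6) = 4 (sole candidate).
(9,9) = 7 (sole candidate).
(4,4) = 7 (sole candidate).
(7,1) = 5 (sole candidate).
(7,4) = 9 (sole candidate).
(7,8) = 4 (sole candidate).
(7,9) = 3 (sole candidate).
(1,4) = 3 (sole candidate).
(3,4) = 2 (sole candidate).
(3,9) = 9 (sole candidate).
(6,9) = 4 (sole candidate).
(1,1) = 1 (sole candidate).
(1,8) = 5: row 1 has {1,2,3,7,8}; col 8 has {3,4,6,7,9}; box has {7,9} → only 5 remains.

5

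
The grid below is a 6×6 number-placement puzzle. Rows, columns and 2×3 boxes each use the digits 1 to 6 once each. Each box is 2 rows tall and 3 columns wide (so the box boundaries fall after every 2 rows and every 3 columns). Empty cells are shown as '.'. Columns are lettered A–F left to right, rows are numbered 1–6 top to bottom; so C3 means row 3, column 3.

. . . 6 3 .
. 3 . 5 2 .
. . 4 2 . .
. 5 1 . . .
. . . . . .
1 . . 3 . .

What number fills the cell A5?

6

C2 = 6 (sole candidate).
B3 = 6 (sole candidate).
D4 = 4 (sole candidate).
E4 = 6 (sole candidate).
F4 = 3 (sole candidate).
D5 = 1 (sole candidate).
A2 = 4 (sole candidate).
F2 = 1 (sole candidate).
A3 = 3 (sole candidate).
F3 = 5 (sole candidate).
A4 = 2 (sole candidate).
A1 = 5 (sole candidate).
C1 = 2 (sole candidate).
F1 = 4 (sole candidate).
E3 = 1 (sole candidate).
A5 = 6: row 5 has {1}; col 1 has {1,2,3,4,5}; box has {1} → only 6 remains.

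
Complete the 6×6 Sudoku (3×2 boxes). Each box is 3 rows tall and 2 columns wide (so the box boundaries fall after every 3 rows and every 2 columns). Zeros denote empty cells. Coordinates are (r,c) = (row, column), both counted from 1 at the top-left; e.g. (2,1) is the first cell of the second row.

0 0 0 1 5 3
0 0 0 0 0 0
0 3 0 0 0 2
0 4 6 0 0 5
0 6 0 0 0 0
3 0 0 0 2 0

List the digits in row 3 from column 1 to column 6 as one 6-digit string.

435612

(1,2) = 2: row 1 has {1,3,5}; col 2 has {3,4,6}; box has {3} → only 2 remains.
(1,3) = 4: row 1 has {1,2,3,5}; col 3 has {6}; box has {1} → only 4 remains.
(3,3) = 5: row 3 has {2,3}; col 3 has {4,6}; box has {1,4} → only 5 remains.
(3,4) = 6: row 3 has {2,3,5}; col 4 has {1}; box has {1,4,5} → only 6 remains.
(6,3) = 1: row 6 has {2,3}; col 3 has {4,5,6}; box has {6} → only 1 remains.
(1,1) = 6: row 1 has {1,2,3,4,5}; col 1 has {3}; box has {2,3} → only 6 remains.
(6,2) = 5: row 6 has {1,2,3}; col 2 has {2,3,4,6}; box has {3,4,6} → only 5 remains.
(6,4) = 4: row 6 has {1,2,3,5}; col 4 has {1,6}; box has {1,6} → only 4 remains.
(6,6) = 6: row 6 has {1,2,3,4,5}; col 6 has {2,3,5}; box has {2,5} → only 6 remains.
(2,2) = 1: row 2 has {}; col 2 has {2,3,4,5,6}; box has {2,3,6} → only 1 remains.
(2,6) = 4: row 2 has {1}; col 6 has {2,3,5,6}; box has {2,3,5} → only 4 remains.
(3,1) = 4: row 3 has {2,3,5,6}; col 1 has {3,6}; box has {1,2,3,6} → only 4 remains.
(3,5) = 1: row 3 has {2,3,4,5,6}; col 5 has {2,5}; box has {2,3,4,5} → only 1 remains.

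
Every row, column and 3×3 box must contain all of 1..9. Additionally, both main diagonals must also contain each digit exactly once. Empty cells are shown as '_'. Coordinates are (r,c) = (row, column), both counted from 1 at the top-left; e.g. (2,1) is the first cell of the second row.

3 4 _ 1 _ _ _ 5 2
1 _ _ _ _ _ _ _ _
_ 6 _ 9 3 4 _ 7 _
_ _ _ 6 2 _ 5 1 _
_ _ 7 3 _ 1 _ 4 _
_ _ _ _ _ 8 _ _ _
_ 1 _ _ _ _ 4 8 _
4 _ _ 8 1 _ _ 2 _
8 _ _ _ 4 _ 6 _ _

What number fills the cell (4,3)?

(3,3) = 5: row 3 has {3,4,6,7,9}; col 3 has {7}; box has {1,3,4,6}; main diagonal has {2,3,4,6,8} → only 5 remains.
(3,7) = 1: row 3 has {3,4,5,6,7,9}; col 7 has {4,5,6}; box has {2,5,7}; anti-diagonal has {2,8} → only 1 remains.
(3,9) = 8: row 3 has {1,3,4,5,6,7,9}; col 9 has {2}; box has {1,2,5,7} → only 8 remains.
(4,1) = 9: row 4 has {1,2,5,6}; col 1 has {1,3,4,8}; box has {7} → only 9 remains.
(4,6) = 7: row 4 has {1,2,5,6,9}; col 6 has {1,4,8}; box has {1,2,3,6,8}; anti-diagonal has {1,2,8} → only 7 remains.
(4,9) = 3: row 4 has {1,2,5,6,7,9}; col 9 has {2,8}; box has {1,4,5} → only 3 remains.
(5,5) = 9: row 5 has {1,3,4,7}; col 5 has {1,2,3,4}; box has {1,2,3,6,7,8}; main diagonal has {2,3,4,5,6,8}; anti-diagonal has {1,2,7,8} → only 9 remains.
(5,9) = 6: row 5 has {1,3,4,7,9}; col 9 has {2,3,8}; box has {1,3,4,5} → only 6 remains.
(6,5) = 5: row 6 has {8}; col 5 has {1,2,3,4,9}; box has {1,2,3,6,7,8,9} → only 5 remains.
(6,8) = 9: row 6 has {5,8}; col 8 has {1,2,4,5,7,8}; box has {1,3,4,5,6} → only 9 remains.
(6,9) = 7: row 6 has {5,8,9}; col 9 has {2,3,6,8}; box has {1,3,4,5,6,9} → only 7 remains.
(9,8) = 3: row 9 has {4,6,8}; col 8 has {1,2,4,5,7,8,9}; box has {2,4,6,8} → only 3 remains.
(9,9) = 1: row 9 has {3,4,6,8}; col 9 has {2,3,6,7,8}; box has {2,3,4,6,8}; main diagonal has {2,3,4,5,6,8,9} → only 1 remains.
(1,6) = 6: row 1 has {1,2,3,4,5}; col 6 has {1,4,7,8}; box has {1,3,4,9} → only 6 remains.
(1,7) = 9: row 1 has {1,2,3,4,5,6}; col 7 has {1,4,5,6}; box has {1,2,5,7,8} → only 9 remains.
(2,2) = 7: row 2 has {1}; col 2 has {1,4,6}; box has {1,3,4,5,6}; main diagonal has {1,2,3,4,5,6,8,9} → only 7 remains.
(2,5) = 8: row 2 has {1,7}; col 5 has {1,2,3,4,5,9}; box has {1,3,4,6,9} → only 8 remains.
(2,7) = 3: row 2 has {1,7,8}; col 7 has {1,4,5,6,9}; box has {1,2,5,7,8,9} → only 3 remains.
(2,8) = 6: row 2 has {1,3,7,8}; col 8 has {1,2,3,4,5,7,8,9}; box has {1,2,3,5,7,8,9}; anti-diagonal has {1,2,7,8,9} → only 6 remains.
(2,9) = 4: row 2 has {1,3,6,7,8}; col 9 has {1,2,3,6,7,8}; box has {1,2,3,5,6,7,8,9} → only 4 remains.
(3,1) = 2: row 3 has {1,3,4,5,6,7,8,9}; col 1 has {1,3,4,8,9}; box has {1,3,4,5,6,7} → only 2 remains.
(4,2) = 8: row 4 has {1,2,3,5,6,7,9}; col 2 has {1,4,6,7}; box has {7,9} → only 8 remains.
(4,3) = 4: row 4 has {1,2,3,5,6,7,8,9}; col 3 has {5,7}; box has {7,8,9} → only 4 remains.

4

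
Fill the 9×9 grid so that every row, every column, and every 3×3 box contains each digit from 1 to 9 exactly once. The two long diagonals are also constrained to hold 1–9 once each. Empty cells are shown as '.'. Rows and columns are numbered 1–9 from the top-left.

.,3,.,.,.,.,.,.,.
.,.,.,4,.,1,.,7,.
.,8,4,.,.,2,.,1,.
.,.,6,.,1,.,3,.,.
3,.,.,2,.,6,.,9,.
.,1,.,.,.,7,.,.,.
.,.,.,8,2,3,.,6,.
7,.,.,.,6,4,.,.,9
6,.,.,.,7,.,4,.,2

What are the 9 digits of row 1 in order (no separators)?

R3C4 = 7 (hidden single in row 3).
R1C3 = 7: in row 1, 7 can only go here (every other open cell in that row sees a 7).
R1C1 = 1: in row 1, 1 can only go here (every other open cell in that row sees a 1).
R7C7 = 5 (sole candidate).
R3C7 = 9 (sole candidate).
R4C4 = 9 (sole candidate).
R5C5 = 8 (sole candidate).
R7C3 = 1 (sole candidate).
R7C9 = 7 (sole candidate).
R8C8 = 3 (sole candidate).
R9C8 = 8 (sole candidate).
R2C2 = 6 (sole candidate).
R3C1 = 5 (sole candidate).
R3C5 = 3 (sole candidate).
R3C9 = 6 (sole candidate).
R4C6 = 5 (sole candidate).
R5C3 = 5 (sole candidate).
R6C4 = 3 (sole candidate).
R6C5 = 4 (sole candidate).
R8C2 = 2 (sole candidate).
R8C3 = 8 (sole candidate).
R8C7 = 1 (sole candidate).
R9C6 = 9 (sole candidate).
R1C6 = 8: row 1 has {1,3,7}; col 6 has {1,2,3,4,5,6,7,9}; box has {1,2,3,4,7} → only 8 remains.
R1C7 = 2: row 1 has {1,3,7,8}; col 7 has {1,3,4,5,9}; box has {1,6,7,9} → only 2 remains.
R1C9 = 4: row 1 has {1,2,3,7,8}; col 9 has {2,6,7,9}; box has {1,2,6,7,9}; anti-diagonal has {1,2,3,5,6,7,8,9} → only 4 remains.
R2C7 = 8 (sole candidate).
R4C9 = 8 (sole candidate).
R5C7 = 7 (sole candidate).
R5C9 = 1 (sole candidate).
R6C7 = 6 (sole candidate).
R6C9 = 5 (sole candidate).
R8C4 = 5 (sole candidate).
R9C2 = 5 (sole candidate).
R9C3 = 3 (sole candidate).
R9C4 = 1 (sole candidate).
R1C4 = 6: row 1 has {1,2,3,4,7,8}; col 4 has {1,2,3,4,5,7,8,9}; box has {1,2,3,4,7,8} → only 6 remains.
R1C8 = 5: row 1 has {1,2,3,4,6,7,8}; col 8 has {1,3,6,7,8,9}; box has {1,2,4,6,7,8,9} → only 5 remains.
R2C9 = 3 (sole candidate).
R5C2 = 4 (sole candidate).
R6C8 = 2 (sole candidate).
R7C2 = 9 (sole candidate).
R1C5 = 9: row 1 has {1,2,3,4,5,6,7,8}; col 5 has {1,2,3,4,6,7,8}; box has {1,2,3,4,6,7,8} → only 9 remains.

137698254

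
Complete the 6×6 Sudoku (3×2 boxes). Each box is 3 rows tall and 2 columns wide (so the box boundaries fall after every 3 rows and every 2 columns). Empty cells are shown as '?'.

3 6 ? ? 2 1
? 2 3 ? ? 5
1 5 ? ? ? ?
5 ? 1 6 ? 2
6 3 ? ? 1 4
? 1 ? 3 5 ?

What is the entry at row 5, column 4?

row 2, column 1 = 4 (sole candidate).
row 2, column 4 = 1 (sole candidate).
row 2, column 5 = 6 (sole candidate).
row 3, column 6 = 3 (sole candidate).
row 4, column 2 = 4 (sole candidate).
row 4, column 5 = 3 (sole candidate).
row 6, column 1 = 2 (sole candidate).
row 6, column 3 = 4 (sole candidate).
row 6, column 6 = 6 (sole candidate).
row 1, column 3 = 5 (sole candidate).
row 1, column 4 = 4 (sole candidate).
row 3, column 4 = 2 (sole candidate).
row 3, column 5 = 4 (sole candidate).
row 5, column 3 = 2 (sole candidate).
row 5, column 4 = 5: row 5 has {1,2,3,4,6}; col 4 has {1,2,3,4,6}; box has {1,2,3,4,6} → only 5 remains.

5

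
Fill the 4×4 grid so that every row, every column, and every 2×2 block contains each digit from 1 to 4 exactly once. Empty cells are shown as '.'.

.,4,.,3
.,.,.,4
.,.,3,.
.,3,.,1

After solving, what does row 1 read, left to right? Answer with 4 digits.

r3c4 = 2 (sole candidate).
r4c3 = 4 (sole candidate).
r3c2 = 1 (sole candidate).
r4c1 = 2 (sole candidate).
r1c1 = 1: row 1 has {3,4}; col 1 has {2}; box has {4} → only 1 remains.
r1c3 = 2: row 1 has {1,3,4}; col 3 has {3,4}; box has {3,4} → only 2 remains.

1423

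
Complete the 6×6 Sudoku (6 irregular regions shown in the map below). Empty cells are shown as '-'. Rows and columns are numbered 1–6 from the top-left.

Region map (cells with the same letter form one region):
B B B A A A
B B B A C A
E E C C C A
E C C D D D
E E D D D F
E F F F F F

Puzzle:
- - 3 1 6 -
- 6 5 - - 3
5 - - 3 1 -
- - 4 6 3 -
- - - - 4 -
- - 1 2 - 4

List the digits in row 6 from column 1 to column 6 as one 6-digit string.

631254

r2c4 = 4: row 2 has {3,5,6}; col 4 has {1,2,3,6}; region has {1,3,6} → only 4 remains.
r2c5 = 2: row 2 has {3,4,5,6}; col 5 has {1,3,4,6}; region has {1,3,4} → only 2 remains.
r3c3 = 6: row 3 has {1,3,5}; col 3 has {1,3,4,5}; region has {1,2,3,4} → only 6 remains.
r3c6 = 2: row 3 has {1,3,5,6}; col 6 has {3,4}; region has {1,3,4,6} → only 2 remains.
r4c2 = 5: row 4 has {3,4,6}; col 2 has {6}; region has {1,2,3,4,6} → only 5 remains.
r4c6 = 1: row 4 has {3,4,5,6}; col 6 has {2,3,4}; region has {3,4,6} → only 1 remains.
r5c3 = 2: row 5 has {4}; col 3 has {1,3,4,5,6}; region has {1,3,4,6} → only 2 remains.
r5c4 = 5: row 5 has {2,4}; col 4 has {1,2,3,4,6}; region has {1,2,3,4,6} → only 5 remains.
r5c6 = 6: row 5 has {2,4,5}; col 6 has {1,2,3,4}; region has {1,2,4} → only 6 remains.
r6c2 = 3: row 6 has {1,2,4}; col 2 has {5,6}; region has {1,2,4,6} → only 3 remains.
r6c5 = 5: row 6 has {1,2,3,4}; col 5 has {1,2,3,4,6}; region has {1,2,3,4,6} → only 5 remains.
r1c6 = 5: row 1 has {1,3,6}; col 6 has {1,2,3,4,6}; region has {1,2,3,4,6} → only 5 remains.
r2c1 = 1: row 2 has {2,3,4,5,6}; col 1 has {5}; region has {3,5,6} → only 1 remains.
r3c2 = 4: row 3 has {1,2,3,5,6}; col 2 has {3,5,6}; region has {5} → only 4 remains.
r4c1 = 2: row 4 has {1,3,4,5,6}; col 1 has {1,5}; region has {4,5} → only 2 remains.
r5c1 = 3: row 5 has {2,4,5,6}; col 1 has {1,2,5}; region has {2,4,5} → only 3 remains.
r5c2 = 1: row 5 has {2,3,4,5,6}; col 2 has {3,4,5,6}; region has {2,3,4,5} → only 1 remains.
r6c1 = 6: row 6 has {1,2,3,4,5}; col 1 has {1,2,3,5}; region has {1,2,3,4,5} → only 6 remains.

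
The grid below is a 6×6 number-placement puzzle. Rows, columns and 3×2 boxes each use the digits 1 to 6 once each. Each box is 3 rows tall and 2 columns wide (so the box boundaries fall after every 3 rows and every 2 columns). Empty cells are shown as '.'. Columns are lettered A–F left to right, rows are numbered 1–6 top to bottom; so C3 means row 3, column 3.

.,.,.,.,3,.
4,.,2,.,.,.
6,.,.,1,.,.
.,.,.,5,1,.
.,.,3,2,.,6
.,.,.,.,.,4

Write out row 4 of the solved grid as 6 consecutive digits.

E5 = 5 (sole candidate).
D6 = 6 (sole candidate).
E6 = 2 (sole candidate).
D1 = 4 (sole candidate).
D2 = 3 (sole candidate).
E2 = 6 (sole candidate).
C3 = 5 (sole candidate).
E3 = 4 (sole candidate).
F3 = 2 (sole candidate).
C4 = 4: row 4 has {1,5}; col 3 has {2,3,5}; box has {2,3,5,6} → only 4 remains.
F4 = 3: row 4 has {1,4,5}; col 6 has {2,4,6}; box has {1,2,4,5,6} → only 3 remains.
A5 = 1 (sole candidate).
B5 = 4 (sole candidate).
C6 = 1 (sole candidate).
C1 = 6 (sole candidate).
B3 = 3 (sole candidate).
A4 = 2: row 4 has {1,3,4,5}; col 1 has {1,4,6}; box has {1,4} → only 2 remains.
B4 = 6: row 4 has {1,2,3,4,5}; col 2 has {3,4}; box has {1,2,4} → only 6 remains.

264513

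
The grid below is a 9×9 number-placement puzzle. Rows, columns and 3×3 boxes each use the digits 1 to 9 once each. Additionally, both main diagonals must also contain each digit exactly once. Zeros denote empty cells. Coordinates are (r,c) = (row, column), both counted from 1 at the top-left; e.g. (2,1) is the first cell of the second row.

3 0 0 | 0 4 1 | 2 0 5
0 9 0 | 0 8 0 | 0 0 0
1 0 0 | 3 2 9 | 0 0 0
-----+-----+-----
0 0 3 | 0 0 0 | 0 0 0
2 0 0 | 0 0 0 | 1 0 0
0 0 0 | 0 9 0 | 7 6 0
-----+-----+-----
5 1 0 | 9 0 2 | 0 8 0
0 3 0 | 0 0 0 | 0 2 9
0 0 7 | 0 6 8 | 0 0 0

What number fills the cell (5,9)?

(5,5) = 7: row 5 has {1,2}; col 5 has {2,4,6,8,9}; box has {9}; main diagonal has {2,3,9}; anti-diagonal has {3,5} → only 7 remains.
(7,5) = 3: row 7 has {1,2,5,8,9}; col 5 has {2,4,6,7,8,9}; box has {2,6,8,9} → only 3 remains.
(1,8) = 9: in row 1, 9 can only go here (every other open cell in that row sees a 9).
(2,3) = 2: in row 2, 2 can only go here (every other open cell in that row sees a 2).
(4,9) = 2: in row 4, 2 can only go here (every other open cell in that row sees a 2).
(5,3) = 9: in row 5, 9 can only go here (every other open cell in that row sees a 9).
(4,7) = 9: in row 4, 9 can only go here (every other open cell in that row sees a 9).
(6,4) = 2: in row 6, 2 can only go here (every other open cell in that row sees a 2).
(6,9) = 3: in row 6, 3 can only go here (every other open cell in that row sees a 3).
(2,7) = 3: in row 2, 3 can only go here (every other open cell in that row sees a 3).
(5,6) = 3: in row 5, 3 can only go here (every other open cell in that row sees a 3).
(6,3) = 1: in row 6, 1 can only go here (every other open cell in that row sees a 1).
(7,9) = 7: in row 7, 7 can only go here (every other open cell in that row sees a 7).
(9,2) = 2: in row 9, 2 can only go here (every other open cell in that row sees a 2).
(9,8) = 3: in row 9, 3 can only go here (every other open cell in that row sees a 3).
(9,1) = 9: in row 9, 9 can only go here (every other open cell in that row sees a 9).
(3,3) = 5: in column 3, 5 can only go here (every other open cell in that column sees a 5).
(6,6) = 4: row 6 has {1,2,3,6,7,9}; col 6 has {1,2,3,8,9}; box has {2,3,7,9}; main diagonal has {2,3,5,7,9} → only 4 remains.
(7,7) = 6: row 7 has {1,2,3,5,7,8,9}; col 7 has {1,2,3,7,9}; box has {2,3,7,8,9}; main diagonal has {2,3,4,5,7,9} → only 6 remains.
(9,9) = 1: row 9 has {2,3,6,7,8,9}; col 9 has {2,3,5,7,9}; box has {2,3,6,7,8,9}; main diagonal has {2,3,4,5,6,7,9} → only 1 remains.
(4,4) = 8: row 4 has {2,3,9}; col 4 has {2,3,9}; box has {2,3,4,7,9}; main diagonal has {1,2,3,4,5,6,7,9} → only 8 remains.
(4,6) = 6: row 4 has {2,3,8,9}; col 6 has {1,2,3,4,8,9}; box has {2,3,4,7,8,9}; anti-diagonal has {2,3,5,7,9} → only 6 remains.
(5,4) = 5: row 5 has {1,2,3,7,9}; col 4 has {2,3,8,9}; box has {2,3,4,6,7,8,9} → only 5 remains.
(5,8) = 4: row 5 has {1,2,3,5,7,9}; col 8 has {2,3,6,8,9}; box has {1,2,3,6,7,9} → only 4 remains.
(5,9) = 8: row 5 has {1,2,3,4,5,7,9}; col 9 has {1,2,3,5,7,9}; box has {1,2,3,4,6,7,9} → only 8 remains.

8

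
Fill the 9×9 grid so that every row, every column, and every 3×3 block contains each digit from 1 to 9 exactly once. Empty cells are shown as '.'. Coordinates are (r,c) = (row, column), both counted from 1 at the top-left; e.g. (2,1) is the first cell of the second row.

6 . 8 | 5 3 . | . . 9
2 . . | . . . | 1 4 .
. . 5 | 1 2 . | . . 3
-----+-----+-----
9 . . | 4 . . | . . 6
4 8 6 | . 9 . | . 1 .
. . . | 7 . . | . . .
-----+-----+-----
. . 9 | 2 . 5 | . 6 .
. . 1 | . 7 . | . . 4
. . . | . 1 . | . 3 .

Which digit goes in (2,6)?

(3,1) = 7 (sole candidate).
(3,8) = 8 (sole candidate).
(5,4) = 3 (sole candidate).
(5,6) = 2 (sole candidate).
(2,3) = 3 (sole candidate).
(3,7) = 6 (sole candidate).
(6,3) = 2 (sole candidate).
(2,2) = 9 (sole candidate).
(3,2) = 4 (sole candidate).
(3,6) = 9 (sole candidate).
(4,3) = 7 (sole candidate).
(9,3) = 4 (sole candidate).
(1,2) = 1 (sole candidate).
(1,6) = 4 (hidden single in row 1).
(2,9) = 5 (hidden single in row 2).
(5,9) = 7 (sole candidate).
(6,9) = 8 (sole candidate).
(7,9) = 1 (sole candidate).
(9,9) = 2 (sole candidate).
(5,7) = 5 (sole candidate).
(6,8) = 9 (sole candidate).
(8,8) = 5 (sole candidate).
(4,8) = 2 (sole candidate).
(1,8) = 7 (sole candidate).
(4,7) = 3 (sole candidate).
(6,7) = 4 (sole candidate).
(1,7) = 2 (sole candidate).
(4,2) = 5 (sole candidate).
(4,5) = 8 (sole candidate).
(4,6) = 1 (sole candidate).
(6,2) = 3 (sole candidate).
(6,6) = 6 (sole candidate).
(7,2) = 7 (sole candidate).
(7,5) = 4 (sole candidate).
(7,7) = 8 (sole candidate).
(8,7) = 9 (sole candidate).
(9,2) = 6 (sole candidate).
(9,6) = 8 (sole candidate).
(9,7) = 7 (sole candidate).
(2,5) = 6 (sole candidate).
(2,6) = 7: row 2 has {1,2,3,4,5,6,9}; col 6 has {1,2,4,5,6,8,9}; box has {1,2,3,4,5,6,9} → only 7 remains.

7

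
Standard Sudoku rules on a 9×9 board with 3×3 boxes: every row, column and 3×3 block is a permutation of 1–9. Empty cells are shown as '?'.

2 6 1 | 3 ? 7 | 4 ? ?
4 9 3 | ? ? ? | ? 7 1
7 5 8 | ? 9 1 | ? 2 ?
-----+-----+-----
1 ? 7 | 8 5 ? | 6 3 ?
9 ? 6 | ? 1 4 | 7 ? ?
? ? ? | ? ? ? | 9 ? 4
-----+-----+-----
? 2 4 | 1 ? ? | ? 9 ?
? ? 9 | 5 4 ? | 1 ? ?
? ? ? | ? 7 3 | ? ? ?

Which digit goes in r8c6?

2

r1c5 = 8 (sole candidate).
r1c8 = 5 (sole candidate).
r1c9 = 9 (sole candidate).
r2c7 = 8 (sole candidate).
r3c7 = 3 (sole candidate).
r3c9 = 6 (sole candidate).
r4c2 = 4 (sole candidate).
r4c9 = 2 (sole candidate).
r5c4 = 2 (sole candidate).
r5c8 = 8 (sole candidate).
r5c9 = 5 (sole candidate).
r6c6 = 6 (sole candidate).
r6c8 = 1 (sole candidate).
r7c5 = 6 (sole candidate).
r7c6 = 8 (sole candidate).
r7c7 = 5 (sole candidate).
r8c6 = 2: row 8 has {1,4,5,9}; col 6 has {1,3,4,6,7,8}; box has {1,3,4,5,6,7,8} → only 2 remains.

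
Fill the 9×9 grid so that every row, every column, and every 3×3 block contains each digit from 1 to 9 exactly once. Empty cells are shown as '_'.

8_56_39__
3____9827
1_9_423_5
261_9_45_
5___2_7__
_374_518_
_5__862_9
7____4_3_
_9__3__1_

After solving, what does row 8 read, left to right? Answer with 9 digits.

R1C8 = 4 (sole candidate).
R1C9 = 1 (sole candidate).
R2C2 = 4 (sole candidate).
R2C3 = 6 (sole candidate).
R3C2 = 7 (sole candidate).
R3C4 = 8 (sole candidate).
R3C8 = 6 (sole candidate).
R4C9 = 3 (sole candidate).
R5C2 = 8 (sole candidate).
R5C3 = 4 (sole candidate).
R5C6 = 1 (sole candidate).
R5C8 = 9 (sole candidate).
R5C9 = 6 (sole candidate).
R6C1 = 9 (sole candidate).
R6C5 = 6 (sole candidate).
R6C9 = 2 (sole candidate).
R7C1 = 4 (sole candidate).
R7C3 = 3 (sole candidate).
R7C8 = 7 (sole candidate).
R8C9 = 8: row 8 has {3,4,7}; col 9 has {1,2,3,5,6,7,9}; box has {1,2,3,7,9} → only 8 remains.
R9C1 = 6 (sole candidate).
R9C6 = 7 (sole candidate).
R9C7 = 5 (sole candidate).
R9C9 = 4 (sole candidate).
R1C2 = 2 (sole candidate).
R1C5 = 7 (sole candidate).
R4C4 = 7 (sole candidate).
R4C6 = 8 (sole candidate).
R5C4 = 3 (sole candidate).
R7C4 = 1 (sole candidate).
R8C2 = 1: row 8 has {3,4,7,8}; col 2 has {2,3,4,5,6,7,8,9}; box has {3,4,5,6,7,9} → only 1 remains.
R8C3 = 2: row 8 has {1,3,4,7,8}; col 3 has {1,3,4,5,6,7,9}; box has {1,3,4,5,6,7,9} → only 2 remains.
R8C5 = 5: row 8 has {1,2,3,4,7,8}; col 5 has {2,3,4,6,7,8,9}; box has {1,3,4,6,7,8} → only 5 remains.
R8C7 = 6: row 8 has {1,2,3,4,5,7,8}; col 7 has {1,2,3,4,5,7,8,9}; box has {1,2,3,4,5,7,8,9} → only 6 remains.
R9C3 = 8 (sole candidate).
R9C4 = 2 (sole candidate).
R2C4 = 5 (sole candidate).
R2C5 = 1 (sole candidate).
R8C4 = 9: row 8 has {1,2,3,4,5,6,7,8}; col 4 has {1,2,3,4,5,6,7,8}; box has {1,2,3,4,5,6,7,8} → only 9 remains.

712954638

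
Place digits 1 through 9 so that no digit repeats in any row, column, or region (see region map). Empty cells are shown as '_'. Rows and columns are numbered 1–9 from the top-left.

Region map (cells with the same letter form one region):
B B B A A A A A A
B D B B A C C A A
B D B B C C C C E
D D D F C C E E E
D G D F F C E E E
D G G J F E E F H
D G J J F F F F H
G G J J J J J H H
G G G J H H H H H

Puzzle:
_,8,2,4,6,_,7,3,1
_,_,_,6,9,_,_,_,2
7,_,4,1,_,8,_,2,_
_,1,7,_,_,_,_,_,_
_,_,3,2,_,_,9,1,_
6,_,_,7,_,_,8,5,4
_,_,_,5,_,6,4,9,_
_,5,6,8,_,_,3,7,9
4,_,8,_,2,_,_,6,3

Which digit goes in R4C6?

R1C6 = 5: row 1 has {1,2,3,4,6,7,8}; col 6 has {6,8}; region has {1,2,3,4,6,7,9} → only 5 remains.
R2C2 = 4: row 2 has {2,6,9}; col 2 has {1,5,8}; region has {1,3,6,7} → only 4 remains.
R2C3 = 5: row 2 has {2,4,6,9}; col 3 has {2,3,4,6,7,8}; region has {1,2,4,6,7,8} → only 5 remains.
R2C7 = 1: row 2 has {2,4,5,6,9}; col 7 has {3,4,7,8,9}; region has {2,8} → only 1 remains.
R2C8 = 8: row 2 has {1,2,4,5,6,9}; col 8 has {1,2,3,5,6,7,9}; region has {1,2,3,4,5,6,7,9} → only 8 remains.
R3C2 = 9: row 3 has {1,2,4,7,8}; col 2 has {1,4,5,8}; region has {1,3,4,6,7} → only 9 remains.
R4C4 = 3: row 4 has {1,7}; col 4 has {1,2,4,5,6,7,8}; region has {2,4,5,6,9} → only 3 remains.
R4C8 = 4: row 4 has {1,3,7}; col 8 has {1,2,3,5,6,7,8,9}; region has {1,8,9} → only 4 remains.
R6C5 = 1: row 6 has {4,5,6,7,8}; col 5 has {2,6,9}; region has {2,3,4,5,6,9} → only 1 remains.
R7C3 = 1: row 7 has {4,5,6,9}; col 3 has {2,3,4,5,6,7,8}; region has {3,5,6,7,8} → only 1 remains.
R7C9 = 8: row 7 has {1,4,5,6,9}; col 9 has {1,2,3,4,9}; region has {2,3,4,6,7,9} → only 8 remains.
R8C5 = 4: row 8 has {3,5,6,7,8,9}; col 5 has {1,2,6,9}; region has {1,3,5,6,7,8} → only 4 remains.
R8C6 = 2: row 8 has {3,4,5,6,7,8,9}; col 6 has {5,6,8}; region has {1,3,4,5,6,7,8} → only 2 remains.
R9C2 = 7: row 9 has {2,3,4,6,8}; col 2 has {1,4,5,8,9}; region has {4,5,8} → only 7 remains.
R9C4 = 9: row 9 has {2,3,4,6,7,8}; col 4 has {1,2,3,4,5,6,7,8}; region has {1,2,3,4,5,6,7,8} → only 9 remains.
R9C6 = 1: row 9 has {2,3,4,6,7,8,9}; col 6 has {2,5,6,8}; region has {2,3,4,6,7,8,9} → only 1 remains.
R9C7 = 5: row 9 has {1,2,3,4,6,7,8,9}; col 7 has {1,3,4,7,8,9}; region has {1,2,3,4,6,7,8,9} → only 5 remains.
R1C1 = 9: row 1 has {1,2,3,4,5,6,7,8}; col 1 has {4,6,7}; region has {1,2,4,5,6,7,8} → only 9 remains.
R2C1 = 3: row 2 has {1,2,4,5,6,8,9}; col 1 has {4,6,7,9}; region has {1,2,4,5,6,7,8,9} → only 3 remains.
R2C6 = 7: row 2 has {1,2,3,4,5,6,8,9}; col 6 has {1,2,5,6,8}; region has {1,2,8} → only 7 remains.
R3C7 = 6: row 3 has {1,2,4,7,8,9}; col 7 has {1,3,4,5,7,8,9}; region has {1,2,7,8} → only 6 remains.
R3C9 = 5: row 3 has {1,2,4,6,7,8,9}; col 9 has {1,2,3,4,8,9}; region has {1,4,8,9} → only 5 remains.
R4C5 = 5: row 4 has {1,3,4,7}; col 5 has {1,2,4,6,9}; region has {1,2,6,7,8} → only 5 remains.
R4C6 = 9: row 4 has {1,3,4,5,7}; col 6 has {1,2,5,6,7,8}; region has {1,2,5,6,7,8} → only 9 remains.

9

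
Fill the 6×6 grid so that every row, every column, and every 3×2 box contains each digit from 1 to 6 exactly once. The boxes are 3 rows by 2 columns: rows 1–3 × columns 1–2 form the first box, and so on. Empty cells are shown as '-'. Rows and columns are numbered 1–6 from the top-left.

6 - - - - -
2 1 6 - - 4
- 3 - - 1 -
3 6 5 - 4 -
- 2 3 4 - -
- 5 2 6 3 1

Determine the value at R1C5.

2

R1C2 = 4 (sole candidate).
R1C3 = 1 (sole candidate).
R2C5 = 5 (sole candidate).
R3C1 = 5 (sole candidate).
R3C3 = 4 (sole candidate).
R3C4 = 2 (sole candidate).
R3C6 = 6 (sole candidate).
R4C4 = 1 (sole candidate).
R4C6 = 2 (sole candidate).
R5C1 = 1 (sole candidate).
R5C5 = 6 (sole candidate).
R5C6 = 5 (sole candidate).
R6C1 = 4 (sole candidate).
R1C5 = 2: row 1 has {1,4,6}; col 5 has {1,3,4,5,6}; box has {1,4,5,6} → only 2 remains.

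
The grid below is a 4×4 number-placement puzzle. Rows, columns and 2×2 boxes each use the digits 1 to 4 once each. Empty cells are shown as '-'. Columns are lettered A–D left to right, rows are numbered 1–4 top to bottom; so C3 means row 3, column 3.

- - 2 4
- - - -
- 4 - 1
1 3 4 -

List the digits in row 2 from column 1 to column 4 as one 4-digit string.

A1 = 3 (sole candidate).
B1 = 1 (sole candidate).
B2 = 2: row 2 has {}; col 2 has {1,3,4}; box has {1,3} → only 2 remains.
D2 = 3: row 2 has {2}; col 4 has {1,4}; box has {2,4} → only 3 remains.
A3 = 2 (sole candidate).
C3 = 3 (sole candidate).
D4 = 2 (sole candidate).
A2 = 4: row 2 has {2,3}; col 1 has {1,2,3}; box has {1,2,3} → only 4 remains.
C2 = 1: row 2 has {2,3,4}; col 3 has {2,3,4}; box has {2,3,4} → only 1 remains.

4213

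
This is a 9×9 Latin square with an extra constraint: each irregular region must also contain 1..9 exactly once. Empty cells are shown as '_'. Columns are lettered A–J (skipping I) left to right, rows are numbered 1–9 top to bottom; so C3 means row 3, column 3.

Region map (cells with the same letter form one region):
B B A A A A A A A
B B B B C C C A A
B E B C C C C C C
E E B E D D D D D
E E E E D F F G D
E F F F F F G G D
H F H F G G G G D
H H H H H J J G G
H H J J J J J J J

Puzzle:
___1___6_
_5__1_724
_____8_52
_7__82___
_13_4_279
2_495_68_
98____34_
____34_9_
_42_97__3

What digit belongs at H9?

1

E1 = 7: row 1 has {1,6}; col 5 has {1,3,4,5,8,9}; region has {1,2,4,6} → only 7 remains.
E3 = 6: row 3 has {2,5,8}; col 5 has {1,3,4,5,7,8,9}; region has {1,2,5,7,8} → only 6 remains.
F5 = 6: row 5 has {1,2,3,4,7,9}; col 6 has {2,4,7,8}; region has {2,4,5,8,9} → only 6 remains.
B6 = 3: row 6 has {2,4,5,6,8,9}; col 2 has {1,4,5,7,8}; region has {2,4,5,6,8,9} → only 3 remains.
F6 = 1: row 6 has {2,3,4,5,6,8,9}; col 6 has {2,4,6,7,8}; region has {2,3,4,5,6,8,9} → only 1 remains.
J6 = 7: row 6 has {1,2,3,4,5,6,8,9}; col 9 has {2,3,4,9}; region has {2,4,8,9} → only 7 remains.
D7 = 7: row 7 has {3,4,8,9}; col 4 has {1,9}; region has {1,2,3,4,5,6,8,9} → only 7 remains.
E7 = 2: row 7 has {3,4,7,8,9}; col 5 has {1,3,4,5,6,7,8,9}; region has {3,4,6,7,8,9} → only 2 remains.
F7 = 5: row 7 has {2,3,4,7,8,9}; col 6 has {1,2,4,6,7,8}; region has {2,3,4,6,7,8,9} → only 5 remains.
J8 = 1: row 8 has {3,4,9}; col 9 has {2,3,4,7,9}; region has {2,3,4,5,6,7,8,9} → only 1 remains.
H9 = 1: row 9 has {2,3,4,7,9}; col 8 has {2,4,5,6,7,8,9}; region has {2,3,4,7,9} → only 1 remains.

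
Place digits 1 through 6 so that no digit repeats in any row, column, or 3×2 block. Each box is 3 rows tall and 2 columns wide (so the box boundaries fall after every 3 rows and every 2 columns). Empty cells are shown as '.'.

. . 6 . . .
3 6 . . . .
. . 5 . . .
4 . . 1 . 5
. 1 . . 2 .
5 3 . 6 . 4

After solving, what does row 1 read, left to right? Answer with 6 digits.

256341

R4C2 = 2 (sole candidate).
R4C3 = 3 (sole candidate).
R4C5 = 6 (sole candidate).
R5C1 = 6 (sole candidate).
R5C3 = 4 (sole candidate).
R5C4 = 5 (sole candidate).
R5C6 = 3 (sole candidate).
R6C3 = 2 (sole candidate).
R6C5 = 1 (sole candidate).
R2C3 = 1 (sole candidate).
R2C6 = 2 (sole candidate).
R3C2 = 4 (sole candidate).
R3C5 = 3 (sole candidate).
R1C2 = 5: row 1 has {6}; col 2 has {1,2,3,4,6}; box has {3,4,6} → only 5 remains.
R1C5 = 4: row 1 has {5,6}; col 5 has {1,2,3,6}; box has {2,3} → only 4 remains.
R1C6 = 1: row 1 has {4,5,6}; col 6 has {2,3,4,5}; box has {2,3,4} → only 1 remains.
R2C4 = 4 (sole candidate).
R2C5 = 5 (sole candidate).
R3C4 = 2 (sole candidate).
R3C6 = 6 (sole candidate).
R1C1 = 2: row 1 has {1,4,5,6}; col 1 has {3,4,5,6}; box has {3,4,5,6} → only 2 remains.
R1C4 = 3: row 1 has {1,2,4,5,6}; col 4 has {1,2,4,5,6}; box has {1,2,4,5,6} → only 3 remains.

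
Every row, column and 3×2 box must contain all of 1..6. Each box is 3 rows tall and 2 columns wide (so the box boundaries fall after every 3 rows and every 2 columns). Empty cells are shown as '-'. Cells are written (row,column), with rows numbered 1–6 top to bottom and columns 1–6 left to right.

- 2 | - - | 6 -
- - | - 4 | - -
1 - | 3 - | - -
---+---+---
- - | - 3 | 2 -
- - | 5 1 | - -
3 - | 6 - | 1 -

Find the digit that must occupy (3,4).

6

(1,3) = 1 (sole candidate).
(1,4) = 5 (sole candidate).
(2,3) = 2 (sole candidate).
(3,4) = 6: row 3 has {1,3}; col 4 has {1,3,4,5}; box has {1,2,3,4,5} → only 6 remains.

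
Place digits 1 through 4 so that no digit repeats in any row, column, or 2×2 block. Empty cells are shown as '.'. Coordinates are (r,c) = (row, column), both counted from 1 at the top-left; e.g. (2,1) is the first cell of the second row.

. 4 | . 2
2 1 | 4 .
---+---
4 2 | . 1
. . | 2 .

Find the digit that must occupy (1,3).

1

(1,1) = 3: row 1 has {2,4}; col 1 has {2,4}; box has {1,2,4} → only 3 remains.
(1,3) = 1: row 1 has {2,3,4}; col 3 has {2,4}; box has {2,4} → only 1 remains.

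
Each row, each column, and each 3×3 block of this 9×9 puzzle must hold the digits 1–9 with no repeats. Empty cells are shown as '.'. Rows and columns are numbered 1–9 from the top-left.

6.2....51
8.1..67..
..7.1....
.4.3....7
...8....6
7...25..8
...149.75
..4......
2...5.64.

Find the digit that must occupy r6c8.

r4c6 = 1 (sole candidate).
r7c1 = 3 (sole candidate).
r9c4 = 7 (sole candidate).
r3c8 = 6 (hidden single in row 3).
r4c3 = 8 (hidden single in row 4).
r7c3 = 6 (sole candidate).
r9c3 = 9 (sole candidate).
r9c9 = 3 (sole candidate).
r6c3 = 3 (sole candidate).
r7c2 = 8 (sole candidate).
r7c7 = 2 (sole candidate).
r8c9 = 9 (sole candidate).
r9c2 = 1 (sole candidate).
r9c6 = 8 (sole candidate).
r5c3 = 5 (sole candidate).
r8c1 = 5 (sole candidate).
r8c2 = 7 (sole candidate).
r4c1 = 9 (sole candidate).
r4c5 = 6 (sole candidate).
r4c7 = 5 (sole candidate).
r4c8 = 2 (sole candidate).
r5c1 = 1 (sole candidate).
r5c2 = 2 (sole candidate).
r6c2 = 6 (sole candidate).
r8c5 = 3 (sole candidate).
r8c6 = 2 (sole candidate).
r2c5 = 9 (sole candidate).
r2c8 = 3 (sole candidate).
r3c1 = 4 (sole candidate).
r3c6 = 3 (sole candidate).
r3c9 = 2 (sole candidate).
r5c5 = 7 (sole candidate).
r5c6 = 4 (sole candidate).
r5c8 = 9 (sole candidate).
r6c4 = 9 (sole candidate).
r6c8 = 1: row 6 has {2,3,5,6,7,8,9}; col 8 has {2,3,4,5,6,7,9}; box has {2,5,6,7,8,9} → only 1 remains.

1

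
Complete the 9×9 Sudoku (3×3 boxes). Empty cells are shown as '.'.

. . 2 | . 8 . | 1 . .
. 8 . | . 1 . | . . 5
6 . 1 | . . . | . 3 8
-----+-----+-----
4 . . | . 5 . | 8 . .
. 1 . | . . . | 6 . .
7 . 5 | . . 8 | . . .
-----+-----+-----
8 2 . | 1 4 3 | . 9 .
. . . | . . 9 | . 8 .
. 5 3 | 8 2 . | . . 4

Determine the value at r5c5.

3

r8c1 = 1: row 8 has {8,9}; col 1 has {4,6,7,8}; box has {2,3,5,8} → only 1 remains.
r9c1 = 9: row 9 has {2,3,4,5,8}; col 1 has {1,4,6,7,8}; box has {1,2,3,5,8} → only 9 remains.
r9c7 = 7: row 9 has {2,3,4,5,8,9}; col 7 has {1,6,8}; box has {4,8,9} → only 7 remains.
r2c1 = 3: row 2 has {1,5,8}; col 1 has {1,4,6,7,8,9}; box has {1,2,6,8} → only 3 remains.
r5c1 = 2: row 5 has {1,6}; col 1 has {1,3,4,6,7,8,9}; box has {1,4,5,7} → only 2 remains.
r7c7 = 5: row 7 has {1,2,3,4,8,9}; col 7 has {1,6,7,8}; box has {4,7,8,9} → only 5 remains.
r7c9 = 6: row 7 has {1,2,3,4,5,8,9}; col 9 has {4,5,8}; box has {4,5,7,8,9} → only 6 remains.
r9c6 = 6: row 9 has {2,3,4,5,7,8,9}; col 6 has {3,8,9}; box has {1,2,3,4,8,9} → only 6 remains.
r9c8 = 1: row 9 has {2,3,4,5,6,7,8,9}; col 8 has {3,8,9}; box has {4,5,6,7,8,9} → only 1 remains.
r1c1 = 5: row 1 has {1,2,8}; col 1 has {1,2,3,4,6,7,8,9}; box has {1,2,3,6,8} → only 5 remains.
r7c3 = 7: row 7 has {1,2,3,4,5,6,8,9}; col 3 has {1,2,3,5}; box has {1,2,3,5,8,9} → only 7 remains.
r8c5 = 7: row 8 has {1,8,9}; col 5 has {1,2,4,5,8}; box has {1,2,3,4,6,8,9} → only 7 remains.
r3c5 = 9: row 3 has {1,3,6,8}; col 5 has {1,2,4,5,7,8}; box has {1,8} → only 9 remains.
r5c5 = 3: row 5 has {1,2,6}; col 5 has {1,2,4,5,7,8,9}; box has {5,8} → only 3 remains.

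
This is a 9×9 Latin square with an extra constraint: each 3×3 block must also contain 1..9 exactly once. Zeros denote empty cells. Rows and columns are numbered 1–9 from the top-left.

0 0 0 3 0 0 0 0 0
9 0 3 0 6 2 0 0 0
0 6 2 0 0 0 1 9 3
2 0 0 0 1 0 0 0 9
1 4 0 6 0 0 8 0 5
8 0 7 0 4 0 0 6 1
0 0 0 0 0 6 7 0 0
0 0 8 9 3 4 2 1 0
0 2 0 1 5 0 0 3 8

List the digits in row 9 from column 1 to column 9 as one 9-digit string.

624157938

R5C3 = 9 (sole candidate).
R6C7 = 3 (sole candidate).
R7C9 = 4 (sole candidate).
R8C9 = 6 (sole candidate).
R9C6 = 7: row 9 has {1,2,3,5,8}; col 6 has {2,4,6}; box has {1,3,4,5,6,9} → only 7 remains.
R9C7 = 9: row 9 has {1,2,3,5,7,8}; col 7 has {1,2,3,7,8}; box has {1,2,3,4,6,7,8} → only 9 remains.
R2C9 = 7 (sole candidate).
R4C7 = 4 (sole candidate).
R4C8 = 7 (sole candidate).
R5C6 = 3 (sole candidate).
R5C8 = 2 (sole candidate).
R6C2 = 5 (sole candidate).
R6C4 = 2 (sole candidate).
R6C6 = 9 (sole candidate).
R7C4 = 8 (sole candidate).
R7C5 = 2 (sole candidate).
R7C8 = 5 (sole candidate).
R8C2 = 7 (sole candidate).
R1C9 = 2 (sole candidate).
R2C7 = 5 (sole candidate).
R4C2 = 3 (sole candidate).
R4C3 = 6 (sole candidate).
R4C4 = 5 (sole candidate).
R4C6 = 8 (sole candidate).
R5C5 = 7 (sole candidate).
R7C1 = 3 (sole candidate).
R7C3 = 1 (sole candidate).
R8C1 = 5 (sole candidate).
R9C3 = 4: row 9 has {1,2,3,5,7,8,9}; col 3 has {1,2,3,6,7,8,9}; box has {1,2,3,5,7,8} → only 4 remains.
R1C3 = 5 (sole candidate).
R1C6 = 1 (sole candidate).
R1C7 = 6 (sole candidate).
R2C4 = 4 (sole candidate).
R2C8 = 8 (sole candidate).
R3C4 = 7 (sole candidate).
R3C5 = 8 (sole candidate).
R3C6 = 5 (sole candidate).
R7C2 = 9 (sole candidate).
R9C1 = 6: row 9 has {1,2,3,4,5,7,8,9}; col 1 has {1,2,3,5,8,9}; box has {1,2,3,4,5,7,8,9} → only 6 remains.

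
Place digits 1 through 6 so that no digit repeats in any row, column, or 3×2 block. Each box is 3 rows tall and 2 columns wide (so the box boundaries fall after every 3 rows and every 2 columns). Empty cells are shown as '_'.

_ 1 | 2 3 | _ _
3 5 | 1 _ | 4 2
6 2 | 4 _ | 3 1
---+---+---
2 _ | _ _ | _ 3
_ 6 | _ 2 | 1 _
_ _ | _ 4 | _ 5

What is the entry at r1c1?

4

r1c1 = 4: row 1 has {1,2,3}; col 1 has {2,3,6}; box has {1,2,3,5,6} → only 4 remains.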